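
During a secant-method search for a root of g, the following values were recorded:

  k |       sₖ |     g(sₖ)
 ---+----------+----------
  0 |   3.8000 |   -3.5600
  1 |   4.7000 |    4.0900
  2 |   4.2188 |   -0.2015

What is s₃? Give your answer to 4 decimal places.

4.2414

s₃ = 4.2188 − (-0.2015)·(4.2188 − 4.7000) / (-0.2015 − 4.0900)
   = 4.2188 − (0.096962)/(-4.291500) = 4.241394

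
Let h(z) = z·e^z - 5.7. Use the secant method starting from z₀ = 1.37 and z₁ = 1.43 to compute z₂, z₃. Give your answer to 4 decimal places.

1.4017, 1.4023

h(1.37) = -0.308570, h(1.43) = 0.275540
z₂ = 1.430000 − 0.275540·(1.430000 − 1.370000) / (0.275540 − (-0.308570)) = 1.430000 − (0.016532)/(0.584109) = 1.401696
h(1.401696) = -0.006190
z₃ = 1.401696 − (-0.006190)·(1.401696 − 1.430000) / (-0.006190 − 0.275540) = 1.401696 − (0.000175)/(-0.281730) = 1.402318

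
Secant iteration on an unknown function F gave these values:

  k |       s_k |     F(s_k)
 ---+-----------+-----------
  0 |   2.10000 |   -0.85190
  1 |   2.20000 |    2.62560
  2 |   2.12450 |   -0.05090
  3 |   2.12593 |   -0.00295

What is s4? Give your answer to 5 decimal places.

s4 = 2.12593 − (-0.00295)·(2.12593 − 2.12450) / (-0.00295 − (-0.05090))
   = 2.12593 − (-0.0000042)/(0.0479500) = 2.1260180

2.12602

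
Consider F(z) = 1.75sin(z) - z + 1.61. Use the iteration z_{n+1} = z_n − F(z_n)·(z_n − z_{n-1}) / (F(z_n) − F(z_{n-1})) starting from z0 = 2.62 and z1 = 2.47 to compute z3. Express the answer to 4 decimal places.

2.5646

F(2.62) = -0.138042, F(2.47) = 0.228909
z2 = 2.470000 − 0.228909·(2.470000 − 2.620000) / (0.228909 − (-0.138042)) = 2.470000 − (-0.034336)/(0.366951) = 2.563572
F(2.563572) = 0.002571
z3 = 2.563572 − 0.002571·(2.563572 − 2.470000) / (0.002571 − 0.228909) = 2.563572 − (0.000241)/(-0.226338) = 2.564635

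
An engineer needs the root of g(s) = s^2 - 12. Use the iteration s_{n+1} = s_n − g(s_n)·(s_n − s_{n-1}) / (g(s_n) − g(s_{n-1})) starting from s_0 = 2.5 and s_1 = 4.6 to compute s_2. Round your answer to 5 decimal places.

3.30986

g(2.5) = -5.7500000, g(4.6) = 9.1600000
s_2 = 4.6000000 − 9.1600000·(4.6000000 − 2.5000000) / (9.1600000 − (-5.7500000)) = 4.6000000 − (19.2360000)/(14.9100000) = 3.3098592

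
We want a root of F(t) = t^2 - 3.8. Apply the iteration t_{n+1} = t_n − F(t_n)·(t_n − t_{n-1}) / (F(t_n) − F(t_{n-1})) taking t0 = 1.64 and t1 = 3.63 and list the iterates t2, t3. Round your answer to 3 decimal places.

F(1.64) = -1.11040, F(3.63) = 9.37690
t2 = 3.63000 − 9.37690·(3.63000 − 1.64000) / (9.37690 − (-1.11040)) = 3.63000 − (18.66003)/(10.48730) = 1.85070
F(1.85070) = -0.37490
t3 = 1.85070 − (-0.37490)·(1.85070 − 3.63000) / (-0.37490 − 9.37690) = 1.85070 − (0.66706)/(-9.75180) = 1.91911

1.851, 1.919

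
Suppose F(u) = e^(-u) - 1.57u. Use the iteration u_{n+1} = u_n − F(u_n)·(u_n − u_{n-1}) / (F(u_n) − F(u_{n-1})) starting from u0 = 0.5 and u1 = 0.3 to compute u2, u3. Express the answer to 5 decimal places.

F(0.5) = -0.1784693, F(0.3) = 0.2698182
u2 = 0.3000000 − 0.2698182·(0.3000000 − 0.5000000) / (0.2698182 − (-0.1784693)) = 0.3000000 − (-0.0539636)/(0.4482876) = 0.4203773
F(0.4203773) = -0.0031934
u3 = 0.4203773 − (-0.0031934)·(0.4203773 − 0.3000000) / (-0.0031934 − 0.2698182) = 0.4203773 − (-0.0003844)/(-0.2730116) = 0.4189693

0.42038, 0.41897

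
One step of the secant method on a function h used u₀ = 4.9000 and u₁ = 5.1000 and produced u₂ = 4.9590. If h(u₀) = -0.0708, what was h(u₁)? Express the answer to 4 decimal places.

0.1692

The secant line through (4.9000, -0.0708) and (5.1000, h(u₁)) crosses zero at u₂ = 4.9590.
So (4.9000, -0.0708), (5.1000, h(u₁)), (4.9590, 0) are collinear:
h(u₁) = -0.0708 · (5.1000 − 4.9590) / (4.9000 − 4.9590) = -0.0708 · (0.141000)/(-0.059000) = 0.169200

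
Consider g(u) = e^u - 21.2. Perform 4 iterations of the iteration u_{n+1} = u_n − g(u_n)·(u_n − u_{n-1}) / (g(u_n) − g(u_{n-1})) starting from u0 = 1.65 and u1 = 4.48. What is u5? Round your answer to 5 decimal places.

g(1.65) = -15.9930202, g(4.48) = 67.0346727
u2 = 4.4800000 − 67.0346727·(4.4800000 − 1.6500000) / (67.0346727 − (-15.9930202)) = 4.4800000 − (189.7081237)/(83.0276928) = 2.1951223
g(2.1951223) = -12.2189006
u3 = 2.1951223 − (-12.2189006)·(2.1951223 − 4.4800000) / (-12.2189006 − 67.0346727) = 2.1951223 − (27.9186935)/(-79.2535733) = 2.5473928
g(2.5473928) = -8.4262438
u4 = 2.5473928 − (-8.4262438)·(2.5473928 − 2.1951223) / (-8.4262438 − (-12.2189006)) = 2.5473928 − (-2.9683168)/(3.7926568) = 3.3300412
g(3.3300412) = 6.7394923
u5 = 3.3300412 − 6.7394923·(3.3300412 − 2.5473928) / (6.7394923 − (-8.4262438)) = 3.3300412 − (5.2746530)/(15.1657361) = 2.9822405

2.98224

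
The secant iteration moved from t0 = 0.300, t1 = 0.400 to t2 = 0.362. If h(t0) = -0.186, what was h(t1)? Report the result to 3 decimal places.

The secant line through (0.300, -0.186) and (0.400, h(t1)) crosses zero at t2 = 0.362.
So (0.300, -0.186), (0.400, h(t1)), (0.362, 0) are collinear:
h(t1) = -0.186 · (0.400 − 0.362) / (0.300 − 0.362) = -0.186 · (0.03800)/(-0.06200) = 0.11400

0.114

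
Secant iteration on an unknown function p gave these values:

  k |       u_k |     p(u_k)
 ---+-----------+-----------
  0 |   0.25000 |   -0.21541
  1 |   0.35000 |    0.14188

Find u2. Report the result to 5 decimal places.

0.31029

u2 = 0.35000 − 0.14188·(0.35000 − 0.25000) / (0.14188 − (-0.21541))
   = 0.35000 − (0.0141880)/(0.3572900) = 0.3102900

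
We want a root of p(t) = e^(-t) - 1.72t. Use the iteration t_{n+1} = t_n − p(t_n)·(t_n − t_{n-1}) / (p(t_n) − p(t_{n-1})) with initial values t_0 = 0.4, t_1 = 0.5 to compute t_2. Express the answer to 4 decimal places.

0.3925

p(0.4) = -0.017680, p(0.5) = -0.253469
t_2 = 0.500000 − (-0.253469)·(0.500000 − 0.400000) / (-0.253469 − (-0.017680)) = 0.500000 − (-0.025347)/(-0.235789) = 0.392502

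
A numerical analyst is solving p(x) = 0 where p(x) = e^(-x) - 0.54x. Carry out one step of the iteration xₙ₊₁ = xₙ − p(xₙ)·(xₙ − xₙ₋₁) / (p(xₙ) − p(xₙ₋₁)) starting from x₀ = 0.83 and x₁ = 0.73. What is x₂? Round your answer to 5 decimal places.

p(0.83) = -0.0121507, p(0.73) = 0.0877090
x₂ = 0.7300000 − 0.0877090·(0.7300000 − 0.8300000) / (0.0877090 − (-0.0121507)) = 0.7300000 − (-0.0087709)/(0.0998597) = 0.8178322

0.81783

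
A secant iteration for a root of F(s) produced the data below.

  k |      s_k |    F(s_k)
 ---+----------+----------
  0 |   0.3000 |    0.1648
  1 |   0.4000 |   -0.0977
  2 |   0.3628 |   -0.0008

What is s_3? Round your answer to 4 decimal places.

s_3 = 0.3628 − (-0.0008)·(0.3628 − 0.4000) / (-0.0008 − (-0.0977))
   = 0.3628 − (0.000030)/(0.096900) = 0.362493

0.3625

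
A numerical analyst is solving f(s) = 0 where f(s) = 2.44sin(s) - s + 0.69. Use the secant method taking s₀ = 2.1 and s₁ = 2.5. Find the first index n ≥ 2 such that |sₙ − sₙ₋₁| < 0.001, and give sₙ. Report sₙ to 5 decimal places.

f(2.1) = 0.6962309, f(2.5) = -0.3497280
s₂ = 2.5000000 − (-0.3497280)·(0.4000000)/(-1.0459588) = 2.3662556;  |Δ| = 0.1337444
f(2.3662556) = 0.0316392
s₃ = 2.3662556 − 0.0316392·(-0.1337444)/(0.3813672) = 2.3773513;  |Δ| = 0.0110958
f(2.3773513) = 0.0011030
s₄ = 2.3773513 − 0.0011030·(0.0110958)/(-0.0305362) = 2.3777521;  |Δ| = 0.0004008
|s₄ − s₃| = 0.0004008 < 0.001

n = 4, sₙ = 2.37775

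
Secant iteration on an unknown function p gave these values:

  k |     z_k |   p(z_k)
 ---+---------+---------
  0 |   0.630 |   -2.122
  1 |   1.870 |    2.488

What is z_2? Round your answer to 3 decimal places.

z_2 = 1.870 − 2.488·(1.870 − 0.630) / (2.488 − (-2.122))
   = 1.870 − (3.08512)/(4.61000) = 1.20078

1.201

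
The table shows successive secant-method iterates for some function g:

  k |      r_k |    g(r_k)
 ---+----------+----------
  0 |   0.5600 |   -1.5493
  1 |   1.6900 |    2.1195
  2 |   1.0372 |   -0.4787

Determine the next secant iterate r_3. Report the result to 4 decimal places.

r_3 = 1.0372 − (-0.4787)·(1.0372 − 1.6900) / (-0.4787 − 2.1195)
   = 1.0372 − (0.312495)/(-2.598200) = 1.157474

1.1575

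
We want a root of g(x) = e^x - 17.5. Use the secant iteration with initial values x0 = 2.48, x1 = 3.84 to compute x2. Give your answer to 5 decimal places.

2.69859

g(2.48) = -5.5587356, g(3.84) = 29.0254744
x2 = 3.8400000 − 29.0254744·(3.8400000 − 2.4800000) / (29.0254744 − (-5.5587356)) = 3.8400000 − (39.4746452)/(34.5842100) = 2.6985934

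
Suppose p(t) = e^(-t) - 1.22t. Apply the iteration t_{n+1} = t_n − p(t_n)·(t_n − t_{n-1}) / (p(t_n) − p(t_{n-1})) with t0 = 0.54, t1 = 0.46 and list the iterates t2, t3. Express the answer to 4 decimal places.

p(0.54) = -0.076052, p(0.46) = 0.070084
t2 = 0.460000 − 0.070084·(0.460000 − 0.540000) / (0.070084 − (-0.076052)) = 0.460000 − (-0.005607)/(0.146135) = 0.498366
p(0.498366) = -0.000485
t3 = 0.498366 − (-0.000485)·(0.498366 − 0.460000) / (-0.000485 − 0.070084) = 0.498366 − (-0.000019)/(-0.070568) = 0.498103

0.4984, 0.4981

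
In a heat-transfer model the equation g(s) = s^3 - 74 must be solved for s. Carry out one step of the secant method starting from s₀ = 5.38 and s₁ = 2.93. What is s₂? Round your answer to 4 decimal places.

3.8466

g(5.38) = 81.720872, g(2.93) = -48.846243
s₂ = 2.930000 − (-48.846243)·(2.930000 − 5.380000) / (-48.846243 − 81.720872) = 2.930000 − (119.673295)/(-130.567115) = 3.846565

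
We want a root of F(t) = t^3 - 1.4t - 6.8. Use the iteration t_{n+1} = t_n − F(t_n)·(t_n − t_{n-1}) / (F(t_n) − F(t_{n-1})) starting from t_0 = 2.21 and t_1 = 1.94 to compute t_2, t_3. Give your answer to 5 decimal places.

2.13199, 2.14051

F(2.21) = 0.8998610, F(1.94) = -2.2146160
t_2 = 1.9400000 − (-2.2146160)·(1.9400000 − 2.2100000) / (-2.2146160 − 0.8998610) = 1.9400000 − (0.5979463)/(-3.1144770) = 2.1319893
F(2.1319893) = -0.0940867
t_3 = 2.1319893 − (-0.0940867)·(2.1319893 − 1.9400000) / (-0.0940867 − (-2.2146160)) = 2.1319893 − (-0.0180636)/(2.1205293) = 2.1405078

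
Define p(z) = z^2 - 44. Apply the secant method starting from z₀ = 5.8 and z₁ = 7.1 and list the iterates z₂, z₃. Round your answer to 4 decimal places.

6.6031, 6.6322

p(5.8) = -10.360000, p(7.1) = 6.410000
z₂ = 7.100000 − 6.410000·(7.100000 − 5.800000) / (6.410000 − (-10.360000)) = 7.100000 − (8.333000)/(16.770000) = 6.603101
p(6.603101) = -0.399060
z₃ = 6.603101 − (-0.399060)·(6.603101 − 7.100000) / (-0.399060 − 6.410000) = 6.603101 − (0.198293)/(-6.809060) = 6.632223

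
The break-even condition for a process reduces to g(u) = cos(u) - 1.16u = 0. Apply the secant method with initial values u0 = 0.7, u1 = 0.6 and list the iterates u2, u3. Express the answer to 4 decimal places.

g(0.7) = -0.047158, g(0.6) = 0.129336
u2 = 0.600000 − 0.129336·(0.600000 − 0.700000) / (0.129336 − (-0.047158)) = 0.600000 − (-0.012934)/(0.176493) = 0.673281
g(0.673281) = 0.000775
u3 = 0.673281 − 0.000775·(0.673281 − 0.600000) / (0.000775 − 0.129336) = 0.673281 − (0.000057)/(-0.128561) = 0.673722

0.6733, 0.6737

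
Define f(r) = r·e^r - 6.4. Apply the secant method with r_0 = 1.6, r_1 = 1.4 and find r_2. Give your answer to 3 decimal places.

f(1.6) = 1.52485, f(1.4) = -0.72272
r_2 = 1.40000 − (-0.72272)·(1.40000 − 1.60000) / (-0.72272 − 1.52485) = 1.40000 − (0.14454)/(-2.24757) = 1.46431

1.464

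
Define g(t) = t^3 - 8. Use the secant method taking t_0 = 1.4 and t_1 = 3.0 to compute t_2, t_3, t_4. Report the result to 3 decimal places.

g(1.4) = -5.25600, g(3.0) = 19.00000
t_2 = 3.00000 − 19.00000·(3.00000 − 1.40000) / (19.00000 − (-5.25600)) = 3.00000 − (30.40000)/(24.25600) = 1.74670
g(1.74670) = -2.67087
t_3 = 1.74670 − (-2.67087)·(1.74670 − 3.00000) / (-2.67087 − 19.00000) = 1.74670 − (3.34740)/(-21.67087) = 1.90117
g(1.90117) = -1.12835
t_4 = 1.90117 − (-1.12835)·(1.90117 − 1.74670) / (-1.12835 − (-2.67087)) = 1.90117 − (-0.17429)/(1.54252) = 2.01416

1.747, 1.901, 2.014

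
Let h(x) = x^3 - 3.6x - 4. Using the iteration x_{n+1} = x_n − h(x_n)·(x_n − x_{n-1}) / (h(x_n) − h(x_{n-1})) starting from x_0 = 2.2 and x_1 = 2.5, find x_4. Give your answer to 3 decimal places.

h(2.2) = -1.27200, h(2.5) = 2.62500
x_2 = 2.50000 − 2.62500·(2.50000 − 2.20000) / (2.62500 − (-1.27200)) = 2.50000 − (0.78750)/(3.89700) = 2.29792
h(2.29792) = -0.13847
x_3 = 2.29792 − (-0.13847)·(2.29792 − 2.50000) / (-0.13847 − 2.62500) = 2.29792 − (0.02798)/(-2.76347) = 2.30805
h(2.30805) = -0.01381
x_4 = 2.30805 − (-0.01381)·(2.30805 − 2.29792) / (-0.01381 − (-0.13847)) = 2.30805 − (-0.00014)/(0.12466) = 2.30917

2.309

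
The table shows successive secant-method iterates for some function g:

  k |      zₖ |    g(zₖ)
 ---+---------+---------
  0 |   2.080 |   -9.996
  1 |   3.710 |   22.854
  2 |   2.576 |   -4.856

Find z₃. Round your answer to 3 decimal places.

z₃ = 2.576 − (-4.856)·(2.576 − 3.710) / (-4.856 − 22.854)
   = 2.576 − (5.50670)/(-27.71000) = 2.77473

2.775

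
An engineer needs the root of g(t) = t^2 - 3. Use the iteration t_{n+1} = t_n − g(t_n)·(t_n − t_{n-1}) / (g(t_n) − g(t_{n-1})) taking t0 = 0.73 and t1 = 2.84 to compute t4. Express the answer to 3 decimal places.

g(0.73) = -2.46710, g(2.84) = 5.06560
t2 = 2.84000 − 5.06560·(2.84000 − 0.73000) / (5.06560 − (-2.46710)) = 2.84000 − (10.68842)/(7.53270) = 1.42106
g(1.42106) = -0.98058
t3 = 1.42106 − (-0.98058)·(1.42106 − 2.84000) / (-0.98058 − 5.06560) = 1.42106 − (1.39137)/(-6.04618) = 1.65119
g(1.65119) = -0.27357
t4 = 1.65119 − (-0.27357)·(1.65119 − 1.42106) / (-0.27357 − (-0.98058)) = 1.65119 − (-0.06296)/(0.70700) = 1.74024

1.740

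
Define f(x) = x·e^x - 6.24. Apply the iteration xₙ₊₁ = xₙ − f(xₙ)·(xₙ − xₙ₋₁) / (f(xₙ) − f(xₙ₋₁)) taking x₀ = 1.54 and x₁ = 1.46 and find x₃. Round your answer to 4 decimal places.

f(1.54) = 0.943469, f(1.46) = 0.046701
x₂ = 1.460000 − 0.046701·(1.460000 − 1.540000) / (0.046701 − 0.943469) = 1.460000 − (-0.003736)/(-0.896768) = 1.455834
f(1.455834) = 0.002699
x₃ = 1.455834 − 0.002699·(1.455834 − 1.460000) / (0.002699 − 0.046701) = 1.455834 − (-0.000011)/(-0.044002) = 1.455578

1.4556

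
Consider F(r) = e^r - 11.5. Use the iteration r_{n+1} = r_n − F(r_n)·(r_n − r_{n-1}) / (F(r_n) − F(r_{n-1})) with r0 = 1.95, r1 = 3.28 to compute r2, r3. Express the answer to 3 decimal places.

2.254, 2.373

F(1.95) = -4.47131, F(3.28) = 15.07577
r2 = 3.28000 − 15.07577·(3.28000 − 1.95000) / (15.07577 − (-4.47131)) = 3.28000 − (20.05078)/(19.54709) = 2.25423
F(2.25423) = -1.97203
r3 = 2.25423 − (-1.97203)·(2.25423 − 3.28000) / (-1.97203 − 15.07577) = 2.25423 − (2.02284)/(-17.04780) = 2.37289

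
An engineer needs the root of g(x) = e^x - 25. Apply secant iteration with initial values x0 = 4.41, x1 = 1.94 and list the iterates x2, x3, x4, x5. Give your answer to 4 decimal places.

g(4.41) = 57.269464, g(1.94) = -18.041249
x2 = 1.940000 − (-18.041249)·(1.940000 − 4.410000) / (-18.041249 − 57.269464) = 1.940000 − (44.561885)/(-75.310713) = 2.531707
g(2.531707) = -12.425045
x3 = 2.531707 − (-12.425045)·(2.531707 − 1.940000) / (-12.425045 − (-18.041249)) = 2.531707 − (-7.351988)/(5.616204) = 3.840774
g(3.840774) = 21.561510
x4 = 3.840774 − 21.561510·(3.840774 − 2.531707) / (21.561510 − (-12.425045)) = 3.840774 − (28.225463)/(33.986555) = 3.010285
g(3.010285) = -4.706815
x5 = 3.010285 − (-4.706815)·(3.010285 − 3.840774) / (-4.706815 − 21.561510) = 3.010285 − (3.908958)/(-26.268324) = 3.159094

2.5317, 3.8408, 3.0103, 3.1591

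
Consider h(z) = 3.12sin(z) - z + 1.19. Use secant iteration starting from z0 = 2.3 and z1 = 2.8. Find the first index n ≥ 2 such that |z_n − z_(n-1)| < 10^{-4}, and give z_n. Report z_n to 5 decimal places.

h(2.3) = 1.2166003, h(2.8) = -0.5648370
z2 = 2.8000000 − (-0.5648370)·(0.5000000)/(-1.7814372) = 2.6414659;  |Δ| = 0.1585341
h(2.6414659) = 0.0446887
z3 = 2.6414659 − 0.0446887·(-0.1585341)/(0.6095257) = 2.6530892;  |Δ| = 0.0116233
h(2.6530892) = 0.0011421
z4 = 2.6530892 − 0.0011421·(0.0116233)/(-0.0435466) = 2.6533940;  |Δ| = 0.0003048
h(2.6533940) = -0.0000027
z5 = 2.6533940 − (-0.0000027)·(0.0003048)/(-0.0011448) = 2.6533933;  |Δ| = 0.0000007
|z5 − z4| = 0.0000007 < 10^{-4}

n = 5, z_n = 2.65339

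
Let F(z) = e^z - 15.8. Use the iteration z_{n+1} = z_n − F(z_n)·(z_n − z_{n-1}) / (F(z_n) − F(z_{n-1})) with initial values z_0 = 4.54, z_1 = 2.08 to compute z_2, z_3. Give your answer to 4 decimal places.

2.3038, 2.9490

F(4.54) = 77.890800, F(2.08) = -7.795531
z_2 = 2.080000 − (-7.795531)·(2.080000 − 4.540000) / (-7.795531 − 77.890800) = 2.080000 − (19.177006)/(-85.686331) = 2.303805
F(2.303805) = -5.787796
z_3 = 2.303805 − (-5.787796)·(2.303805 − 2.080000) / (-5.787796 − (-7.795531)) = 2.303805 − (-1.295336)/(2.007735) = 2.948978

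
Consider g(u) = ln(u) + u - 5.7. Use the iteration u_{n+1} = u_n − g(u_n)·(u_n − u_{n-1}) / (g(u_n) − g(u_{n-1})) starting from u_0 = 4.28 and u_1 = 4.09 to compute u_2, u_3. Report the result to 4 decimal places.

4.2526, 4.2525

g(4.28) = 0.033953, g(4.09) = -0.201455
u_2 = 4.090000 − (-0.201455)·(4.090000 − 4.280000) / (-0.201455 − 0.033953) = 4.090000 − (0.038276)/(-0.235408) = 4.252596
g(4.252596) = 0.000126
u_3 = 4.252596 − 0.000126·(4.252596 − 4.090000) / (0.000126 − (-0.201455)) = 4.252596 − (0.000020)/(0.201581) = 4.252495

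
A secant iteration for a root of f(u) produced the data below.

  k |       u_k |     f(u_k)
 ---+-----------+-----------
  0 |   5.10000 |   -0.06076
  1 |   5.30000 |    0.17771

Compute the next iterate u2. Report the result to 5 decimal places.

u2 = 5.30000 − 0.17771·(5.30000 − 5.10000) / (0.17771 − (-0.06076))
   = 5.30000 − (0.0355420)/(0.2384700) = 5.1509582

5.15096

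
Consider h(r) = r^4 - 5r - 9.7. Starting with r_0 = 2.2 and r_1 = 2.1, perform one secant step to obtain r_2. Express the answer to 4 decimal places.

h(2.2) = 2.725600, h(2.1) = -0.751900
r_2 = 2.100000 − (-0.751900)·(2.100000 − 2.200000) / (-0.751900 − 2.725600) = 2.100000 − (0.075190)/(-3.477500) = 2.121622

2.1216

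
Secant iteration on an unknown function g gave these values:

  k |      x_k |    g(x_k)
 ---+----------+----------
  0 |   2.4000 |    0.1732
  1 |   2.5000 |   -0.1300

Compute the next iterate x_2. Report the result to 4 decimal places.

x_2 = 2.5000 − (-0.1300)·(2.5000 − 2.4000) / (-0.1300 − 0.1732)
   = 2.5000 − (-0.013000)/(-0.303200) = 2.457124

2.4571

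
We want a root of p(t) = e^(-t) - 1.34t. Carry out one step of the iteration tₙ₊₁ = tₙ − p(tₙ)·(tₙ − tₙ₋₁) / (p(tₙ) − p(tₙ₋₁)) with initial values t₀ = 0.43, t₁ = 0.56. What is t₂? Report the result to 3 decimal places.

p(0.43) = 0.07431, p(0.56) = -0.17919
t₂ = 0.56000 − (-0.17919)·(0.56000 − 0.43000) / (-0.17919 − 0.07431) = 0.56000 − (-0.02329)/(-0.25350) = 0.46811

0.468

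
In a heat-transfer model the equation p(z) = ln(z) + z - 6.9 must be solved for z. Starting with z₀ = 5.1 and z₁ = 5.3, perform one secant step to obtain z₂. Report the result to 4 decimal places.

5.2432

p(5.1) = -0.170759, p(5.3) = 0.067707
z₂ = 5.300000 − 0.067707·(5.300000 − 5.100000) / (0.067707 − (-0.170759)) = 5.300000 − (0.013541)/(0.238466) = 5.243215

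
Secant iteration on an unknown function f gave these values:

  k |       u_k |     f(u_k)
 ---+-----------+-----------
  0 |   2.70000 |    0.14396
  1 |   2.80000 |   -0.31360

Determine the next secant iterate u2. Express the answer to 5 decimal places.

u2 = 2.80000 − (-0.31360)·(2.80000 − 2.70000) / (-0.31360 − 0.14396)
   = 2.80000 − (-0.0313600)/(-0.4575600) = 2.7314625

2.73146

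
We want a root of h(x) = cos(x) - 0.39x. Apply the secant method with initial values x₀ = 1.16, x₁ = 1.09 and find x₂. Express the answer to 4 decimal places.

1.1189

h(1.16) = -0.053060, h(1.09) = 0.037385
x₂ = 1.090000 − 0.037385·(1.090000 − 1.160000) / (0.037385 − (-0.053060)) = 1.090000 − (-0.002617)/(0.090446) = 1.118934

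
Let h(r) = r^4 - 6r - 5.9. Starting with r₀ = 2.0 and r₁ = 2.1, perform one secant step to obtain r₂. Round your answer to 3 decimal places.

h(2.0) = -1.90000, h(2.1) = 0.94810
r₂ = 2.10000 − 0.94810·(2.10000 − 2.00000) / (0.94810 − (-1.90000)) = 2.10000 − (0.09481)/(2.84810) = 2.06671

2.067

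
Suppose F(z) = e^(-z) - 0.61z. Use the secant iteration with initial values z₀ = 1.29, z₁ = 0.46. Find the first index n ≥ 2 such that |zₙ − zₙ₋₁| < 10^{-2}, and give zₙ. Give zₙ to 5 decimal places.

F(1.29) = -0.5116292, F(0.46) = 0.3506836
z₂ = 0.4600000 − 0.3506836·(-0.8300000)/(0.8623129) = 0.7975427;  |Δ| = 0.3375427
F(0.7975427) = -0.0360666
z₃ = 0.7975427 − (-0.0360666)·(0.3375427)/(-0.3867503) = 0.7660650;  |Δ| = 0.0314777
F(0.7660650) = -0.0024610
z₄ = 0.7660650 − (-0.0024610)·(-0.0314777)/(0.0336056) = 0.7637598;  |Δ| = 0.0023052
|z₄ − z₃| = 0.0023052 < 10^{-2}

n = 4, zₙ = 0.76376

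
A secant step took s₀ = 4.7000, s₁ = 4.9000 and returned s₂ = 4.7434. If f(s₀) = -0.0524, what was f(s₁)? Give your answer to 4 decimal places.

0.1891

The secant line through (4.7000, -0.0524) and (4.9000, f(s₁)) crosses zero at s₂ = 4.7434.
So (4.7000, -0.0524), (4.9000, f(s₁)), (4.7434, 0) are collinear:
f(s₁) = -0.0524 · (4.9000 − 4.7434) / (4.7000 − 4.7434) = -0.0524 · (0.156600)/(-0.043400) = 0.189075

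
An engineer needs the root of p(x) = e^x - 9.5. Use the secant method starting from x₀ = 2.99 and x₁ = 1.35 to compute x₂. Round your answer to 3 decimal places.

p(2.99) = 10.38568, p(1.35) = -5.64257
x₂ = 1.35000 − (-5.64257)·(1.35000 − 2.99000) / (-5.64257 − 10.38568) = 1.35000 − (9.25382)/(-16.02826) = 1.92734

1.927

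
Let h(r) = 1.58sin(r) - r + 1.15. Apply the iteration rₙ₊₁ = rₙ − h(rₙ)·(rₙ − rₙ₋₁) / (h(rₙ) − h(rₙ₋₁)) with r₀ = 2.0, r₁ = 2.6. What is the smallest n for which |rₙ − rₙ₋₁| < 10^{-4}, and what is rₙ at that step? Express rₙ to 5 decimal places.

h(2.0) = 0.5866899, h(2.6) = -0.6355078
r₂ = 2.6000000 − (-0.6355078)·(0.6000000)/(-1.2221978) = 2.2880172;  |Δ| = 0.3119828
h(2.2880172) = 0.0527267
r₃ = 2.2880172 − 0.0527267·(-0.3119828)/(0.6882345) = 2.3119187;  |Δ| = 0.0239015
h(2.3119187) = 0.0036652
r₄ = 2.3119187 − 0.0036652·(0.0239015)/(-0.0490614) = 2.3137043;  |Δ| = 0.0017856
h(2.3137043) = -0.0000269
r₅ = 2.3137043 − (-0.0000269)·(0.0017856)/(-0.0036922) = 2.3136912;  |Δ| = 0.0000130
|r₅ − r₄| = 0.0000130 < 10^{-4}

n = 5, rₙ = 2.31369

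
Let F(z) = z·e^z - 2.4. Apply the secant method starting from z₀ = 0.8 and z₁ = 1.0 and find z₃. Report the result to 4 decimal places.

F(0.8) = -0.619567, F(1.0) = 0.318282
z₂ = 1.000000 − 0.318282·(1.000000 − 0.800000) / (0.318282 − (-0.619567)) = 1.000000 − (0.063656)/(0.937849) = 0.932125
F(0.932125) = -0.032494
z₃ = 0.932125 − (-0.032494)·(0.932125 − 1.000000) / (-0.032494 − 0.318282) = 0.932125 − (0.002206)/(-0.350776) = 0.938413

0.9384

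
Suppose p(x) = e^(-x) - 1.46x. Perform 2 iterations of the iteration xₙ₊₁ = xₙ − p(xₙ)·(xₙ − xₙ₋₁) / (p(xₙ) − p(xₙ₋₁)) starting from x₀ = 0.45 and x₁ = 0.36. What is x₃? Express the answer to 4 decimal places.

0.4408

p(0.45) = -0.019372, p(0.36) = 0.172076
x₂ = 0.360000 − 0.172076·(0.360000 − 0.450000) / (0.172076 − (-0.019372)) = 0.360000 − (-0.015487)/(0.191448) = 0.440893
p(0.440893) = -0.000243
x₃ = 0.440893 − (-0.000243)·(0.440893 − 0.360000) / (-0.000243 − 0.172076) = 0.440893 − (-0.000020)/(-0.172319) = 0.440779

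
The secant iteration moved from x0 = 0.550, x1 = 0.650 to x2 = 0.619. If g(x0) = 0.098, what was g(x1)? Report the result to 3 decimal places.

-0.044

The secant line through (0.550, 0.098) and (0.650, g(x1)) crosses zero at x2 = 0.619.
So (0.550, 0.098), (0.650, g(x1)), (0.619, 0) are collinear:
g(x1) = 0.098 · (0.650 − 0.619) / (0.550 − 0.619) = 0.098 · (0.03100)/(-0.06900) = -0.04403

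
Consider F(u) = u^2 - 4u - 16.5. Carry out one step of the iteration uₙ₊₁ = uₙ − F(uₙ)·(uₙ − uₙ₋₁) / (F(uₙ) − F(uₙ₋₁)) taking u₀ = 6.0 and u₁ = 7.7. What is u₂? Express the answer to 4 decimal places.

6.4639

F(6.0) = -4.500000, F(7.7) = 11.990000
u₂ = 7.700000 − 11.990000·(7.700000 − 6.000000) / (11.990000 − (-4.500000)) = 7.700000 − (20.383000)/(16.490000) = 6.463918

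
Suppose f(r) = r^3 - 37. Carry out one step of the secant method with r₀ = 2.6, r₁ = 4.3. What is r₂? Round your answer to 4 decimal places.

3.1332

f(2.6) = -19.424000, f(4.3) = 42.507000
r₂ = 4.300000 − 42.507000·(4.300000 − 2.600000) / (42.507000 − (-19.424000)) = 4.300000 − (72.261900)/(61.931000) = 3.133187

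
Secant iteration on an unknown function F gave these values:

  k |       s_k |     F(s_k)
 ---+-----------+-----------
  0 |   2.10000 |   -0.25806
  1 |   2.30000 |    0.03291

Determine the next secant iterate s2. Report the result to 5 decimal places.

2.27738

s2 = 2.30000 − 0.03291·(2.30000 − 2.10000) / (0.03291 − (-0.25806))
   = 2.30000 − (0.0065820)/(0.2909700) = 2.2773791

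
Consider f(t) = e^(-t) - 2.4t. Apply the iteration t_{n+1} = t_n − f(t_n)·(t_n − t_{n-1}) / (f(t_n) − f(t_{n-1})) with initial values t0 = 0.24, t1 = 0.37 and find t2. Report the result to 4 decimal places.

f(0.24) = 0.210628, f(0.37) = -0.197266
t2 = 0.370000 − (-0.197266)·(0.370000 − 0.240000) / (-0.197266 − 0.210628) = 0.370000 − (-0.025645)/(-0.407894) = 0.307129

0.3071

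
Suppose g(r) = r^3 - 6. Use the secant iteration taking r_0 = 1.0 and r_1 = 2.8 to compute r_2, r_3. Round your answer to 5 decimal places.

1.42955, 1.65125

g(1.0) = -5.0000000, g(2.8) = 15.9520000
r_2 = 2.8000000 − 15.9520000·(2.8000000 − 1.0000000) / (15.9520000 − (-5.0000000)) = 2.8000000 − (28.7136000)/(20.9520000) = 1.4295533
g(1.4295533) = -3.0785327
r_3 = 1.4295533 − (-3.0785327)·(1.4295533 − 2.8000000) / (-3.0785327 − 15.9520000) = 1.4295533 − (4.2189651)/(-19.0305327) = 1.6512478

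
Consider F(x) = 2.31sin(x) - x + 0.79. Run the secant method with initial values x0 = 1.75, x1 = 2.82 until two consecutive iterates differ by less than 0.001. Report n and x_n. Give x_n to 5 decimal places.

F(1.75) = 1.3130075, F(2.82) = -1.2998599
x2 = 2.8200000 − (-1.2998599)·(1.0700000)/(-2.6128674) = 2.2876921;  |Δ| = 0.5323079
F(2.2876921) = 0.2436992
x3 = 2.2876921 − 0.2436992·(-0.5323079)/(1.5435591) = 2.3717335;  |Δ| = 0.0840415
F(2.3717335) = 0.0261052
x4 = 2.3717335 − 0.0261052·(0.0840415)/(-0.2175940) = 2.3818162;  |Δ| = 0.0100826
F(2.3818162) = -0.0007819
x5 = 2.3818162 − (-0.0007819)·(0.0100826)/(-0.0268871) = 2.3815230;  |Δ| = 0.0002932
|x5 − x4| = 0.0002932 < 0.001

n = 5, x_n = 2.38152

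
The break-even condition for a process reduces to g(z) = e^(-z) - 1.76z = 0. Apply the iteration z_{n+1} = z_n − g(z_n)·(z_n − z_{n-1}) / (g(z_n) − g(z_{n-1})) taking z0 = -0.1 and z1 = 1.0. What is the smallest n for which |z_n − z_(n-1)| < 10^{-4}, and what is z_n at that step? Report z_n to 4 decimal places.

n = 5, z_n = 0.3862

g(-0.1) = 1.281171, g(1.0) = -1.392121
z2 = 1.000000 − (-1.392121)·(1.100000)/(-2.673291) = 0.427173;  |Δ| = 0.572827
g(0.427173) = -0.099475
z3 = 0.427173 − (-0.099475)·(-0.572827)/(1.292646) = 0.383092;  |Δ| = 0.044081
g(0.383092) = 0.007509
z4 = 0.383092 − 0.007509·(-0.044081)/(0.106983) = 0.386186;  |Δ| = 0.003094
g(0.386186) = -0.000043
z5 = 0.386186 − (-0.000043)·(0.003094)/(-0.007551) = 0.386168;  |Δ| = 0.000017
|z5 − z4| = 0.000017 < 10^{-4}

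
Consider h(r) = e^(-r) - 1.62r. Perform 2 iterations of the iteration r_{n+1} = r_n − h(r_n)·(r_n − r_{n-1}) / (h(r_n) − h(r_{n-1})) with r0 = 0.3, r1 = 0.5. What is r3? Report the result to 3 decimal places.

0.410

h(0.3) = 0.25482, h(0.5) = -0.20347
r2 = 0.50000 − (-0.20347)·(0.50000 − 0.30000) / (-0.20347 − 0.25482) = 0.50000 − (-0.04069)/(-0.45829) = 0.41120
h(0.41120) = -0.00330
r3 = 0.41120 − (-0.00330)·(0.41120 − 0.50000) / (-0.00330 − (-0.20347)) = 0.41120 − (0.00029)/(0.20017) = 0.40974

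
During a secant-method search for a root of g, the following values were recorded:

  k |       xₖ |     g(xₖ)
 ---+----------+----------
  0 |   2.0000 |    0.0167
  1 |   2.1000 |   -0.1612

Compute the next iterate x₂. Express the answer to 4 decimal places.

x₂ = 2.1000 − (-0.1612)·(2.1000 − 2.0000) / (-0.1612 − 0.0167)
   = 2.1000 − (-0.016120)/(-0.177900) = 2.009387

2.0094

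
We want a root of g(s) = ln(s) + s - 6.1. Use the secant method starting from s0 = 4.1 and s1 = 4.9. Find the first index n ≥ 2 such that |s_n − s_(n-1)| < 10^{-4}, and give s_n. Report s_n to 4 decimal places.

n = 4, s_n = 4.5786

g(4.1) = -0.589013, g(4.9) = 0.389235
s2 = 4.900000 − 0.389235·(0.800000)/(0.978248) = 4.581688;  |Δ| = 0.318312
g(4.581688) = 0.003755
s3 = 4.581688 − 0.003755·(-0.318312)/(-0.385480) = 4.578587;  |Δ| = 0.003101
g(4.578587) = -0.000023
s4 = 4.578587 − (-0.000023)·(-0.003101)/(-0.003778) = 4.578606;  |Δ| = 0.000019
|s4 − s3| = 0.000019 < 10^{-4}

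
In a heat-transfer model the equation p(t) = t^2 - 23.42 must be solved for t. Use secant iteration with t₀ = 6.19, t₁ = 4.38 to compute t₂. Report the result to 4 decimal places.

p(6.19) = 14.896100, p(4.38) = -4.235600
t₂ = 4.380000 − (-4.235600)·(4.380000 − 6.190000) / (-4.235600 − 14.896100) = 4.380000 − (7.666436)/(-19.131700) = 4.780719

4.7807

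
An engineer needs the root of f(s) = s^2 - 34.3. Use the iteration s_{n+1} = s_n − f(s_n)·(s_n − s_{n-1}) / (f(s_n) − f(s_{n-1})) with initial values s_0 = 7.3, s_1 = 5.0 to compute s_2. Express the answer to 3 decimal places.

5.756

f(7.3) = 18.99000, f(5.0) = -9.30000
s_2 = 5.00000 − (-9.30000)·(5.00000 − 7.30000) / (-9.30000 − 18.99000) = 5.00000 − (21.39000)/(-28.29000) = 5.75610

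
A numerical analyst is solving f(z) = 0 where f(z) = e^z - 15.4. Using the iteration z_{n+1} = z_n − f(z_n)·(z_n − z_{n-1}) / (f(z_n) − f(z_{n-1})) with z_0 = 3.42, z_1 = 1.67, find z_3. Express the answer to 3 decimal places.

2.982

f(3.42) = 15.16942, f(1.67) = -10.08783
z_2 = 1.67000 − (-10.08783)·(1.67000 − 3.42000) / (-10.08783 − 15.16942) = 1.67000 − (17.65371)/(-25.25725) = 2.36896
f(2.36896) = -4.71377
z_3 = 2.36896 − (-4.71377)·(2.36896 − 1.67000) / (-4.71377 − (-10.08783)) = 2.36896 − (-3.29472)/(5.37406) = 2.98203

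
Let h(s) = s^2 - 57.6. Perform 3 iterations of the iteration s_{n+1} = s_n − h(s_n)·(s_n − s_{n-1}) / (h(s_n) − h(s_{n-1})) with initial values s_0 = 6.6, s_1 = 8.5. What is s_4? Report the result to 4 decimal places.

7.5895

h(6.6) = -14.040000, h(8.5) = 14.650000
s_2 = 8.500000 − 14.650000·(8.500000 − 6.600000) / (14.650000 − (-14.040000)) = 8.500000 − (27.835000)/(28.690000) = 7.529801
h(7.529801) = -0.902092
s_3 = 7.529801 − (-0.902092)·(7.529801 − 8.500000) / (-0.902092 − 14.650000) = 7.529801 − (0.875208)/(-15.552092) = 7.586077
h(7.586077) = -0.051432
s_4 = 7.586077 − (-0.051432)·(7.586077 − 7.529801) / (-0.051432 − (-0.902092)) = 7.586077 − (-0.002894)/(0.850660) = 7.589480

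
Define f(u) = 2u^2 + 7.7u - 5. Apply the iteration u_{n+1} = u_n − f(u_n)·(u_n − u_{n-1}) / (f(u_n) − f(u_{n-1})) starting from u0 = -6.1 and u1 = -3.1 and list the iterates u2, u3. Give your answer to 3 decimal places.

-4.002, -4.584

f(-6.1) = 22.45000, f(-3.1) = -9.65000
u2 = -3.10000 − (-9.65000)·(-3.10000 − (-6.10000)) / (-9.65000 − 22.45000) = -3.10000 − (-28.95000)/(-32.10000) = -4.00187
f(-4.00187) = -3.78448
u3 = -4.00187 − (-3.78448)·(-4.00187 − (-3.10000)) / (-3.78448 − (-9.65000)) = -4.00187 − (3.41310)/(5.86552) = -4.58376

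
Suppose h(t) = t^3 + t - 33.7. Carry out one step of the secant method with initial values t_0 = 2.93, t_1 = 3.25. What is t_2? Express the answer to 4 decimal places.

3.1193

h(2.93) = -5.616243, h(3.25) = 3.878125
t_2 = 3.250000 − 3.878125·(3.250000 − 2.930000) / (3.878125 − (-5.616243)) = 3.250000 − (1.241000)/(9.494368) = 3.119291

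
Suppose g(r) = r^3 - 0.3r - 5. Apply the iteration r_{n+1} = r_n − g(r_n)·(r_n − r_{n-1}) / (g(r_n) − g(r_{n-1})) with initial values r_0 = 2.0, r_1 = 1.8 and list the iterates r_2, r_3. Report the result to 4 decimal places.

1.7723, 1.7685

g(2.0) = 2.400000, g(1.8) = 0.292000
r_2 = 1.800000 − 0.292000·(1.800000 − 2.000000) / (0.292000 − 2.400000) = 1.800000 − (-0.058400)/(-2.108000) = 1.772296
g(1.772296) = 0.035152
r_3 = 1.772296 − 0.035152·(1.772296 − 1.800000) / (0.035152 − 0.292000) = 1.772296 − (-0.000974)/(-0.256848) = 1.768505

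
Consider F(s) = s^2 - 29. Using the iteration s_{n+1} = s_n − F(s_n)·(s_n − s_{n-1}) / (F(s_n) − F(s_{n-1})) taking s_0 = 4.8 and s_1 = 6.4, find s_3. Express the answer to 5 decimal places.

F(4.8) = -5.9600000, F(6.4) = 11.9600000
s_2 = 6.4000000 − 11.9600000·(6.4000000 − 4.8000000) / (11.9600000 − (-5.9600000)) = 6.4000000 − (19.1360000)/(17.9200000) = 5.3321429
F(5.3321429) = -0.5682526
s_3 = 5.3321429 − (-0.5682526)·(5.3321429 − 6.4000000) / (-0.5682526 − 11.9600000) = 5.3321429 − (0.6068125)/(-12.5282526) = 5.3805784

5.38058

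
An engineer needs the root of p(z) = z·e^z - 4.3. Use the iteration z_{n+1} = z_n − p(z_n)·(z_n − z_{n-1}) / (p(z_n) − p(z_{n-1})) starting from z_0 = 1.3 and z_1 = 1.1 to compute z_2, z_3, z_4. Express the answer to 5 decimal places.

1.23585, 1.24259, 1.24194

p(1.3) = 0.4700857, p(1.1) = -0.9954174
z_2 = 1.1000000 − (-0.9954174)·(1.1000000 − 1.3000000) / (-0.9954174 − 0.4700857) = 1.1000000 − (0.1990835)/(-1.4655030) = 1.2358465
p(1.2358465) = -0.0470933
z_3 = 1.2358465 − (-0.0470933)·(1.2358465 − 1.1000000) / (-0.0470933 − (-0.9954174)) = 1.2358465 − (-0.0063975)/(0.9483241) = 1.2425926
p(1.2425926) = 0.0050664
z_4 = 1.2425926 − 0.0050664·(1.2425926 − 1.2358465) / (0.0050664 − (-0.0470933)) = 1.2425926 − (0.0000342)/(0.0521597) = 1.2419373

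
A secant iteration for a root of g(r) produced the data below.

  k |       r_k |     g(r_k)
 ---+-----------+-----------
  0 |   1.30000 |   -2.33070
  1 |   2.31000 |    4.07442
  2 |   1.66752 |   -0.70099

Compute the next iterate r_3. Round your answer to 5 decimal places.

r_3 = 1.66752 − (-0.70099)·(1.66752 − 2.31000) / (-0.70099 − 4.07442)
   = 1.66752 − (0.4503721)/(-4.7754100) = 1.7618307

1.76183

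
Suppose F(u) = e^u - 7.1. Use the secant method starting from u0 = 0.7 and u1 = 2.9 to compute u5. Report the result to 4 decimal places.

F(0.7) = -5.086247, F(2.9) = 11.074145
u2 = 2.900000 − 11.074145·(2.900000 − 0.700000) / (11.074145 − (-5.086247)) = 2.900000 − (24.363120)/(16.160393) = 1.392418
F(1.392418) = -3.075431
u3 = 1.392418 − (-3.075431)·(1.392418 − 2.900000) / (-3.075431 − 11.074145) = 1.392418 − (4.636465)/(-14.149576) = 1.720093
F(1.720093) = -1.514952
u4 = 1.720093 − (-1.514952)·(1.720093 − 1.392418) / (-1.514952 − (-3.075431)) = 1.720093 − (-0.496412)/(1.560479) = 2.038208
F(2.038208) = 0.576842
u5 = 2.038208 − 0.576842·(2.038208 − 1.720093) / (0.576842 − (-1.514952)) = 2.038208 − (0.183502)/(2.091794) = 1.950483

1.9505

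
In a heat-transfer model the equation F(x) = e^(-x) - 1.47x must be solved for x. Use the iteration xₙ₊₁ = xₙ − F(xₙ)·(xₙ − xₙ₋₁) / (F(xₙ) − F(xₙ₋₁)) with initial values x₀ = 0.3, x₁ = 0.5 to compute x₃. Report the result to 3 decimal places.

0.439

F(0.3) = 0.29982, F(0.5) = -0.12847
x₂ = 0.50000 − (-0.12847)·(0.50000 − 0.30000) / (-0.12847 − 0.29982) = 0.50000 − (-0.02569)/(-0.42829) = 0.44001
F(0.44001) = -0.00278
x₃ = 0.44001 − (-0.00278)·(0.44001 − 0.50000) / (-0.00278 − (-0.12847)) = 0.44001 − (0.00017)/(0.12569) = 0.43868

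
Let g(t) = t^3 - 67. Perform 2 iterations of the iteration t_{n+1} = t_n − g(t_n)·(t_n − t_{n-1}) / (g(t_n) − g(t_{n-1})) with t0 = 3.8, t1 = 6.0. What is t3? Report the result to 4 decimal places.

4.0270

g(3.8) = -12.128000, g(6.0) = 149.000000
t2 = 6.000000 − 149.000000·(6.000000 − 3.800000) / (149.000000 − (-12.128000)) = 6.000000 − (327.800000)/(161.128000) = 3.965593
g(3.965593) = -4.637391
t3 = 3.965593 − (-4.637391)·(3.965593 − 6.000000) / (-4.637391 − 149.000000) = 3.965593 − (9.434342)/(-153.637391) = 4.026999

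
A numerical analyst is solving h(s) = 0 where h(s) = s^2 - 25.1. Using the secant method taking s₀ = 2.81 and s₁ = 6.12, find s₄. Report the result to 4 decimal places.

h(2.81) = -17.203900, h(6.12) = 12.354400
s₂ = 6.120000 − 12.354400·(6.120000 − 2.810000) / (12.354400 − (-17.203900)) = 6.120000 − (40.893064)/(29.558300) = 4.736529
h(4.736529) = -2.665297
s₃ = 4.736529 − (-2.665297)·(4.736529 − 6.120000) / (-2.665297 − 12.354400) = 4.736529 − (3.687363)/(-15.019697) = 4.982030
h(4.982030) = -0.279374
s₄ = 4.982030 − (-0.279374)·(4.982030 − 4.736529) / (-0.279374 − (-2.665297)) = 4.982030 − (-0.068587)/(2.385924) = 5.010777

5.0108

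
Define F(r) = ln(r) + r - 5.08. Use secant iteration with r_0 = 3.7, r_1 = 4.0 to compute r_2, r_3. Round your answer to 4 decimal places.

3.7569, 3.7565

F(3.7) = -0.071667, F(4.0) = 0.306294
r_2 = 4.000000 − 0.306294·(4.000000 − 3.700000) / (0.306294 − (-0.071667)) = 4.000000 − (0.091888)/(0.377962) = 3.756885
F(3.756885) = 0.000475
r_3 = 3.756885 − 0.000475·(3.756885 − 4.000000) / (0.000475 − 0.306294) = 3.756885 − (-0.000115)/(-0.305820) = 3.756507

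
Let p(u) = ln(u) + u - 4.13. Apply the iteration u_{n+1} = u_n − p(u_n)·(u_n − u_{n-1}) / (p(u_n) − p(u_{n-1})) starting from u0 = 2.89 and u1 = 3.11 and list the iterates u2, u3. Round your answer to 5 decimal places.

3.02404, 3.02356

p(2.89) = -0.1787435, p(3.11) = 0.1146227
u2 = 3.1100000 − 0.1146227·(3.1100000 − 2.8900000) / (0.1146227 − (-0.1787435)) = 3.1100000 − (0.0252170)/(0.2933662) = 3.0240426
p(3.0240426) = 0.0006371
u3 = 3.0240426 − 0.0006371·(3.0240426 − 3.1100000) / (0.0006371 − 0.1146227) = 3.0240426 − (-0.0000548)/(-0.1139856) = 3.0235621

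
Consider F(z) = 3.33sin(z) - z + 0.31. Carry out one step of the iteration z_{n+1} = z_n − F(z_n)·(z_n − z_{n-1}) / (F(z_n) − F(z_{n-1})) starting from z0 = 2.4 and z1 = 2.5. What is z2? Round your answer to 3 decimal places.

F(2.4) = 0.15929, F(2.5) = -0.19709
z2 = 2.50000 − (-0.19709)·(2.50000 − 2.40000) / (-0.19709 − 0.15929) = 2.50000 − (-0.01971)/(-0.35638) = 2.44470

2.445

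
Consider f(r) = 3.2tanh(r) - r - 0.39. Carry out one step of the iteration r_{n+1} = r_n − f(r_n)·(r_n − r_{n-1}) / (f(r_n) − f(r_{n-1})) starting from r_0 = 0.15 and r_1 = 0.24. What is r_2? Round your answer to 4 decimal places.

f(0.15) = -0.063568, f(0.24) = 0.123586
r_2 = 0.240000 − 0.123586·(0.240000 − 0.150000) / (0.123586 − (-0.063568)) = 0.240000 − (0.011123)/(0.187154) = 0.180569

0.1806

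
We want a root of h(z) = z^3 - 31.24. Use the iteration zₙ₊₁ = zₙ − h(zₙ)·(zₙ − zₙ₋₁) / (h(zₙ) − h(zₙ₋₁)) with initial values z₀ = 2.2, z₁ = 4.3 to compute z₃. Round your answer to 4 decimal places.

h(2.2) = -20.592000, h(4.3) = 48.267000
z₂ = 4.300000 − 48.267000·(4.300000 − 2.200000) / (48.267000 − (-20.592000)) = 4.300000 − (101.360700)/(68.859000) = 2.827996
h(2.827996) = -8.622920
z₃ = 2.827996 − (-8.622920)·(2.827996 − 4.300000) / (-8.622920 − 48.267000) = 2.827996 − (12.692970)/(-56.889920) = 3.051111

3.0511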